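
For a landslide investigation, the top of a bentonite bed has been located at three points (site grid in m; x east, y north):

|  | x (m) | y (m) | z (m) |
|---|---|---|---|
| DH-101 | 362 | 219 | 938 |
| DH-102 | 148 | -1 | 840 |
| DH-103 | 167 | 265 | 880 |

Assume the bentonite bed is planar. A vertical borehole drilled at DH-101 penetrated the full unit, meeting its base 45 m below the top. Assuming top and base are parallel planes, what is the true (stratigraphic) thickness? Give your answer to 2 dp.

Two edge vectors: DH-101→DH-102 = (-214, -220, -98), DH-101→DH-103 = (-195, 46, -58).
Normal n = (DH-101→DH-102) × (DH-101→DH-103) = (17268, 6698, -52744).
So ∂z/∂x = −n_x/n_z = 0.32739 and ∂z/∂y = −n_y/n_z = 0.12699.
|∇z| = √(a²+b²) = 0.35116, so dip δ = arctan(0.35116) = 19.35°.
True thickness = vertical thickness × cos δ = 45 × cos 19.35° = 42.46 m.

42.46 m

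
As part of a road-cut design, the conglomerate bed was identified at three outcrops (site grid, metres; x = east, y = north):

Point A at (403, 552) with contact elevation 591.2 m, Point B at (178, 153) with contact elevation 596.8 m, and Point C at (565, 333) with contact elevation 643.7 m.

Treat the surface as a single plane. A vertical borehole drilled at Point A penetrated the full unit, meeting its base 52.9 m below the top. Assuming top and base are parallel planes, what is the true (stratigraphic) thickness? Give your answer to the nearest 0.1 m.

51.8 m

Two edge vectors: Point A→Point B = (-225, -399, 5.6), Point A→Point C = (162, -219, 52.5).
Normal n = (Point A→Point B) × (Point A→Point C) = (-19721.1, 12719.7, 113913).
So ∂z/∂x = −n_x/n_z = 0.17312 and ∂z/∂y = −n_y/n_z = −0.11166.
|∇z| = √(a²+b²) = 0.20601, so dip δ = arctan(0.20601) = 11.64°.
True thickness = vertical thickness × cos δ = 52.9 × cos 11.64° = 51.8 m.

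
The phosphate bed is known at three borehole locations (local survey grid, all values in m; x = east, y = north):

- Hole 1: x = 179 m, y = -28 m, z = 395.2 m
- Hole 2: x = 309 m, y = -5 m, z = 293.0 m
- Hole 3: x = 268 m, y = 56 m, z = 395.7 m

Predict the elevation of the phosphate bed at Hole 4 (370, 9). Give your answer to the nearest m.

Let the plane be z = a·x + b·y + c.
Hole 2−Hole 1: 130a + 23b = −102.2;  Hole 3−Hole 1: 89a + 84b = 0.5.
Solving gives a = −0.96882, b = 1.03244.
Then c = 395.2 − a·179 − b·-28 = 597.53.
At (370, 9): z = −358.5 + 9.3 + 597.53 = 248.4 m.

248 m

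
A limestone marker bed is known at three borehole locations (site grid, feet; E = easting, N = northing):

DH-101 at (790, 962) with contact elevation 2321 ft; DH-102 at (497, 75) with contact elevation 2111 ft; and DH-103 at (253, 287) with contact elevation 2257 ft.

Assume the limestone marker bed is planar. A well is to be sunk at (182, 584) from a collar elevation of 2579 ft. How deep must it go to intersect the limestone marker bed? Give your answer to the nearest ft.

200 ft

Two edge vectors: DH-101→DH-102 = (-293, -887, -210), DH-101→DH-103 = (-537, -675, -64).
Normal n = (DH-101→DH-102) × (DH-101→DH-103) = (-84982, 94018, -278544).
So ∂z/∂E = −n_x/n_z = −0.30509 and ∂z/∂N = −n_y/n_z = 0.33753.
Intercept c from DH-101: 2321 + 241.02 − 324.71 = 2237.32.
At (182, 584): z_contact = −55.5 + 197.1 + 2237.32 = 2378.9 ft.
Depth below ground = 2579 − 2378.9 = 200 ft.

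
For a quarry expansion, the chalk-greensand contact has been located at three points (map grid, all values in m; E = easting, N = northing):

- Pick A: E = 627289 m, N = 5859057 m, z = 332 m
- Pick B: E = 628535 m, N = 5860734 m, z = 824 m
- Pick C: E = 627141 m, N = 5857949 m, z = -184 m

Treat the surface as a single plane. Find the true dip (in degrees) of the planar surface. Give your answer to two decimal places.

Let the plane be z = a·E + b·N + c.
Pick B−Pick A: 1246a + 1677b = 492;  Pick C−Pick A: −148a − 1108b = −516.
Solving gives a = −0.28277, b = 0.50347.
Gradient magnitude |∇z| = √(a² + b²) = √(0.07996 + 0.25349) = 0.57744.
True dip = arctan(0.57744) = 30.00°, dipping toward SSE (azimuth ≈ 151°).

30.00°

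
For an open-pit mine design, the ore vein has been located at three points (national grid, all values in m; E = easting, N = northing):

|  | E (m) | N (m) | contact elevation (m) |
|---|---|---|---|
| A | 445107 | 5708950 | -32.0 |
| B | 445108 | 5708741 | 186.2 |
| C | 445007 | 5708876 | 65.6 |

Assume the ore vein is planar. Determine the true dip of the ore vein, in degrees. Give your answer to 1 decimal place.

46.8°

Let the plane be z = a·E + b·N + c.
B−A: 1a − 209b = 218.2;  C−A: −100a − 74b = 97.6.
Solving gives a = −0.20271, b = −1.04499.
Gradient magnitude |∇z| = √(a² + b²) = √(0.04109 + 1.09200) = 1.06447.
True dip = arctan(1.06447) = 46.8°, dipping toward N (azimuth ≈ 011°).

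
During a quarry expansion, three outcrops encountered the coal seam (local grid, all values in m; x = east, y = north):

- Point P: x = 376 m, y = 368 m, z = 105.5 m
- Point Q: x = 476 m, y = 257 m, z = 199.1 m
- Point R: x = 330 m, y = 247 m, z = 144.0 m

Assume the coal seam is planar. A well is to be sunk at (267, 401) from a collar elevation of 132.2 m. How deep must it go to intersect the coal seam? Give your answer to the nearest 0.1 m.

Let the plane be z = a·x + b·y + c.
Point Q−Point P: 100a − 111b = 93.6;  Point R−Point P: −46a − 121b = 38.5.
Solving gives a = 0.40986, b = −0.47400.
Then c = 105.5 − a·376 − b·368 = 125.82.
At (267, 401): z_contact = 109.43 − 190.07 + 125.82 = 45.18 m.
Depth below ground = 132.2 − 45.18 = 87.0 m.

87.0 m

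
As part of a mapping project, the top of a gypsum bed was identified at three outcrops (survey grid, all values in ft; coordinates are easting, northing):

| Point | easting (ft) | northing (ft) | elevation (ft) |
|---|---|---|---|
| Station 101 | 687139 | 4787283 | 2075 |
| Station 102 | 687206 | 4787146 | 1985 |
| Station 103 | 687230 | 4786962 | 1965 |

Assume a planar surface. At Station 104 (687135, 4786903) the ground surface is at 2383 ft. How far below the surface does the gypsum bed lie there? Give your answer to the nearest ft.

Let the plane be z = a·easting + b·northing + c.
Station 102−Station 101: 67a − 137b = −90;  Station 103−Station 101: 91a − 321b = −110.
Solving gives a = −1.52876106, b = −0.09070796.
Then c = 2075 − a·687139 − b·4787283 = 1486791.04.
At (687135, 4786903): z_contact = −1050465.2 − 434210.2 + 1486791.04 = 2115.6 ft.
Depth below ground = 2383 − 2115.6 = 267 ft.

267 ft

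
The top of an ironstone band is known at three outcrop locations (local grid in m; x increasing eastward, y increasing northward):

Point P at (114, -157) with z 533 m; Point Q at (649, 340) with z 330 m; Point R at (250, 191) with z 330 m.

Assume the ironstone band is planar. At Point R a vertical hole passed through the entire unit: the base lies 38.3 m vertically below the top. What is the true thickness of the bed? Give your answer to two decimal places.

30.95 m

Let the plane be z = a·x + b·y + c.
Point Q−Point P: 535a + 497b = −203;  Point R−Point P: 136a + 348b = −203.
Solving gives a = 0.25506, b = −0.68301.
|∇z| = √(a²+b²) = 0.72908, so dip δ = arctan(0.72908) = 36.10°.
True thickness = vertical thickness × cos δ = 38.3 × cos 36.10° = 30.95 m.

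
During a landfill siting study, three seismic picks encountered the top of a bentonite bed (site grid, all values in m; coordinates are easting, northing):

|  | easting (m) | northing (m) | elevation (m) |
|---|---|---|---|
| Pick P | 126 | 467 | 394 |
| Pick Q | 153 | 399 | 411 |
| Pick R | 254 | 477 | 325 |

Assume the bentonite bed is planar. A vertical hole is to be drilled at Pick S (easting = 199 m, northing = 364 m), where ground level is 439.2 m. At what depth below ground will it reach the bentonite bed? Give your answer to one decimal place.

35.6 m

Let the plane be z = a·easting + b·northing + c.
Pick Q−Pick P: 27a − 68b = 17;  Pick R−Pick P: 128a + 10b = −69.
Solving gives a = −0.50390, b = −0.45008.
Then c = 394 − a·126 − b·467 = 667.68.
At (199, 364): z_contact = −100.28 − 163.83 + 667.68 = 403.57 m.
Depth below ground = 439.2 − 403.57 = 35.6 m.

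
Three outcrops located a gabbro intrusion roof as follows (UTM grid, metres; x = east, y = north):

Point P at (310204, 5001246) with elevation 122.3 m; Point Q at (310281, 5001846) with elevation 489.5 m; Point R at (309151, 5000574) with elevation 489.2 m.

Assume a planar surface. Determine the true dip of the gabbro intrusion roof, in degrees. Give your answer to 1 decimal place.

Let the plane be z = a·x + b·y + c.
Point Q−Point P: 77a + 600b = 367.2;  Point R−Point P: −1053a − 672b = 366.9.
Solving gives a = −0.80492, b = 0.71530.
Gradient magnitude |∇z| = √(a² + b²) = √(0.64790 + 0.51165) = 1.07682.
True dip = arctan(1.07682) = 47.1°, dipping toward SE (azimuth ≈ 132°).

47.1°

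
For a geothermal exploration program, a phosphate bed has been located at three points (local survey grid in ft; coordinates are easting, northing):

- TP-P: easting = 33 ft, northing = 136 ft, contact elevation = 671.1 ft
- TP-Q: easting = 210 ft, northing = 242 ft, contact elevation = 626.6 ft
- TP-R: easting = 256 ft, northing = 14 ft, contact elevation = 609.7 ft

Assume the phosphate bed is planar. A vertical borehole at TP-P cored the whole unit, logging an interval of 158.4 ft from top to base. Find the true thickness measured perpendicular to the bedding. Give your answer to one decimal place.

153.1 ft

Two edge vectors: TP-P→TP-Q = (177, 106, -44.5), TP-P→TP-R = (223, -122, -61.4).
Normal n = (TP-P→TP-Q) × (TP-P→TP-R) = (-11937.4, 944.3, -45232).
So ∂z/∂easting = −n_x/n_z = −0.26391 and ∂z/∂northing = −n_y/n_z = 0.02088.
|∇z| = √(a²+b²) = 0.26474, so dip δ = arctan(0.26474) = 14.83°.
True thickness = vertical thickness × cos δ = 158.4 × cos 14.83° = 153.1 ft.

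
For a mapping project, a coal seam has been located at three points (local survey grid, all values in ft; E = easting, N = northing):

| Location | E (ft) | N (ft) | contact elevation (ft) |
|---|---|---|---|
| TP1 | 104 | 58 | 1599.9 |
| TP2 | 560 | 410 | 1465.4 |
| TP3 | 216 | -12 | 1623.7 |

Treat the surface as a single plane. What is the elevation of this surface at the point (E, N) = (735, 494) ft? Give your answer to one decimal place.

1432.3 ft

Two edge vectors: TP1→TP2 = (456, 352, -134.5), TP1→TP3 = (112, -70, 23.8).
Normal n = (TP1→TP2) × (TP1→TP3) = (-1037.4, -25916.8, -71344).
So ∂z/∂E = −n_x/n_z = −0.01454 and ∂z/∂N = −n_y/n_z = −0.36327.
Intercept c from TP1: 1599.9 + 1.51 + 21.07 = 1622.48.
At (735, 494): z = −10.7 − 179.5 + 1622.48 = 1432.3 ft.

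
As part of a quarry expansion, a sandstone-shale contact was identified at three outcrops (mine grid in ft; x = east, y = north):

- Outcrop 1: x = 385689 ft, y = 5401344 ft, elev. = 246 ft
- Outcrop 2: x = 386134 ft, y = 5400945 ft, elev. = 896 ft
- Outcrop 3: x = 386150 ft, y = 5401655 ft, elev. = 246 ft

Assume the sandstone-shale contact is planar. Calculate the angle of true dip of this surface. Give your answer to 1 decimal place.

48.3°

Two edge vectors: Outcrop 1→Outcrop 2 = (445, -399, 650), Outcrop 1→Outcrop 3 = (461, 311, 0).
Normal n = (Outcrop 1→Outcrop 2) × (Outcrop 1→Outcrop 3) = (-202150, 299650, 322334).
So ∂z/∂x = −n_x/n_z = 0.62714 and ∂z/∂y = −n_y/n_z = −0.92963.
Gradient magnitude |∇z| = √(a² + b²) = √(0.39331 + 0.86420) = 1.12139.
True dip = arctan(1.12139) = 48.3°, dipping toward NW (azimuth ≈ 326°).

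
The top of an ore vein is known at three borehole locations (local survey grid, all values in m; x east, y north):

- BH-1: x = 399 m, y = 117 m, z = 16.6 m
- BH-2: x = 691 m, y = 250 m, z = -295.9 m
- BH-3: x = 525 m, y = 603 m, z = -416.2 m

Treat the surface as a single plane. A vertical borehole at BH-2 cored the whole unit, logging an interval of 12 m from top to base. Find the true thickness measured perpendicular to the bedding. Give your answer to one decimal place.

8.4 m

Two edge vectors: BH-1→BH-2 = (292, 133, -312.5), BH-1→BH-3 = (126, 486, -432.8).
Normal n = (BH-1→BH-2) × (BH-1→BH-3) = (94312.6, 87002.6, 125154).
So ∂z/∂x = −n_x/n_z = −0.75357 and ∂z/∂y = −n_y/n_z = −0.69516.
|∇z| = √(a²+b²) = 1.02524, so dip δ = arctan(1.02524) = 45.71°.
True thickness = vertical thickness × cos δ = 12 × cos 45.71° = 8.4 m.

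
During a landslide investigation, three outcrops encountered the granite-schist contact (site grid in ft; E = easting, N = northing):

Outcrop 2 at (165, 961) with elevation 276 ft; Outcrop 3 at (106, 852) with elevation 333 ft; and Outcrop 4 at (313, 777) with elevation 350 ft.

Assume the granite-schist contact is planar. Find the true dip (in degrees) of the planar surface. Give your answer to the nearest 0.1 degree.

Let the plane be z = a·E + b·N + c.
Outcrop 3−Outcrop 2: −59a − 109b = 57;  Outcrop 4−Outcrop 2: 148a − 184b = 74.
Solving gives a = −0.08974, b = −0.47436.
Gradient magnitude |∇z| = √(a² + b²) = √(0.00805 + 0.22502) = 0.48277.
True dip = arctan(0.48277) = 25.8°, dipping toward N (azimuth ≈ 011°).

25.8°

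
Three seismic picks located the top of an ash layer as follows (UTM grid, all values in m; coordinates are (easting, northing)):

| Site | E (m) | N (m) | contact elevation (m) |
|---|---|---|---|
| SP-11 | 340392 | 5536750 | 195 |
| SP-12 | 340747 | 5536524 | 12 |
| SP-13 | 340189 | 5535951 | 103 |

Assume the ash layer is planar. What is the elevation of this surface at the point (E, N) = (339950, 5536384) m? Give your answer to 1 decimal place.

Two edge vectors: SP-11→SP-12 = (355, -226, -183), SP-11→SP-13 = (-203, -799, -92).
Normal n = (SP-11→SP-12) × (SP-11→SP-13) = (-125425, 69809, -329523).
So ∂z/∂E = −n_x/n_z = −0.380625935 and ∂z/∂N = −n_y/n_z = 0.211848642.
Intercept c from SP-11: 195 + 129562.02 − 1172952.97 = −1043195.94.
At (339950, 5536384): z = −129393.8 + 1172875.4 − 1043195.94 = 285.7 m.

285.7 m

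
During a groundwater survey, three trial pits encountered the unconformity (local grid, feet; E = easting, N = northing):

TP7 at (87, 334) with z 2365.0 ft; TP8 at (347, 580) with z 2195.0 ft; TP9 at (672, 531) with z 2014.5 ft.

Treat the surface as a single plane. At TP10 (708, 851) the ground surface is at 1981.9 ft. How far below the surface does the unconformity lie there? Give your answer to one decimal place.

16.6 ft

Let the plane be z = a·E + b·N + c.
TP8−TP7: 260a + 246b = −170;  TP9−TP7: 585a + 197b = −350.5.
Solving gives a = −0.56892, b = −0.08976.
Then c = 2365 − a·87 − b·334 = 2444.48.
At (708, 851): z_contact = −402.79 − 76.39 + 2444.48 = 1965.30 ft.
Depth below ground = 1981.9 − 1965.30 = 16.6 ft.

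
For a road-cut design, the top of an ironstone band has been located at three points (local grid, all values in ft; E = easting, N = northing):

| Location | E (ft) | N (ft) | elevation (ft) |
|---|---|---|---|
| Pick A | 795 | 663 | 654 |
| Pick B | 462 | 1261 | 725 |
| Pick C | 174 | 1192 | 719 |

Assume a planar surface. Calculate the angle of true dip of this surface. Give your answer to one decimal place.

Two edge vectors: Pick A→Pick B = (-333, 598, 71), Pick A→Pick C = (-621, 529, 65).
Normal n = (Pick A→Pick B) × (Pick A→Pick C) = (1311, -22446, 195201).
So ∂z/∂E = −n_x/n_z = −0.00672 and ∂z/∂N = −n_y/n_z = 0.11499.
Gradient magnitude |∇z| = √(a² + b²) = √(0.00005 + 0.01322) = 0.11519.
True dip = arctan(0.11519) = 6.6°, dipping toward S (azimuth ≈ 177°).

6.6°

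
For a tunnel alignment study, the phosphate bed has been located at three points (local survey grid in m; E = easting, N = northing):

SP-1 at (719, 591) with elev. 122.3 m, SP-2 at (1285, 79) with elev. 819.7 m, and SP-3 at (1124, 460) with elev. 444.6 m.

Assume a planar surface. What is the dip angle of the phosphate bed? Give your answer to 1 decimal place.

Let the plane be z = a·E + b·N + c.
SP-2−SP-1: 566a − 512b = 697.4;  SP-3−SP-1: 405a − 131b = 322.3.
Solving gives a = 0.55293, b = −0.75086.
Gradient magnitude |∇z| = √(a² + b²) = √(0.30573 + 0.56379) = 0.93248.
True dip = arctan(0.93248) = 43.0°, dipping toward NW (azimuth ≈ 324°).

43.0°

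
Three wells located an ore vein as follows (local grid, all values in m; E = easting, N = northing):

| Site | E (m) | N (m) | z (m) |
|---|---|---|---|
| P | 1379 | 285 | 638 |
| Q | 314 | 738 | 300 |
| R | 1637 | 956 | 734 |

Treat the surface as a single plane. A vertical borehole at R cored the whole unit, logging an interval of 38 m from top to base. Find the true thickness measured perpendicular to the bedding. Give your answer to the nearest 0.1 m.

Two edge vectors: P→Q = (-1065, 453, -338), P→R = (258, 671, 96).
Normal n = (P→Q) × (P→R) = (270286, 15036, -831489).
So ∂z/∂E = −n_x/n_z = 0.32506 and ∂z/∂N = −n_y/n_z = 0.01808.
|∇z| = √(a²+b²) = 0.32557, so dip δ = arctan(0.32557) = 18.03°.
True thickness = vertical thickness × cos δ = 38 × cos 18.03° = 36.1 m.

36.1 m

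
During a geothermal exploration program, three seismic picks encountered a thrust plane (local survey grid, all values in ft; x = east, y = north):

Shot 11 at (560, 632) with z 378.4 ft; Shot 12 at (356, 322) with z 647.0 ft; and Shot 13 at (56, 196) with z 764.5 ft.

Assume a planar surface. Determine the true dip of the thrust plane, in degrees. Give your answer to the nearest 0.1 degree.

Two edge vectors: Shot 11→Shot 12 = (-204, -310, 268.6), Shot 11→Shot 13 = (-504, -436, 386.1).
Normal n = (Shot 11→Shot 12) × (Shot 11→Shot 13) = (-2581.4, -56610, -67296).
So ∂z/∂x = −n_x/n_z = −0.03836 and ∂z/∂y = −n_y/n_z = −0.84121.
Gradient magnitude |∇z| = √(a² + b²) = √(0.00147 + 0.70763) = 0.84208.
True dip = arctan(0.84208) = 40.1°, dipping toward N (azimuth ≈ 003°).

40.1°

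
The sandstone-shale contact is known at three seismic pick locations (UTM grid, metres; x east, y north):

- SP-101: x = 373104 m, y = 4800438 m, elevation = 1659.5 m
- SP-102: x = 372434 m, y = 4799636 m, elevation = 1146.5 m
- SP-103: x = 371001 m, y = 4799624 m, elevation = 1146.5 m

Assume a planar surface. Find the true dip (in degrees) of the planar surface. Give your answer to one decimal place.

Two edge vectors: SP-101→SP-102 = (-670, -802, -513), SP-101→SP-103 = (-2103, -814, -513).
Normal n = (SP-101→SP-102) × (SP-101→SP-103) = (-6156, 735129, -1141226).
So ∂z/∂x = −n_x/n_z = −0.00539 and ∂z/∂y = −n_y/n_z = 0.64416.
Gradient magnitude |∇z| = √(a² + b²) = √(0.00003 + 0.41494) = 0.64418.
True dip = arctan(0.64418) = 32.8°, dipping toward S (azimuth ≈ 180°).

32.8°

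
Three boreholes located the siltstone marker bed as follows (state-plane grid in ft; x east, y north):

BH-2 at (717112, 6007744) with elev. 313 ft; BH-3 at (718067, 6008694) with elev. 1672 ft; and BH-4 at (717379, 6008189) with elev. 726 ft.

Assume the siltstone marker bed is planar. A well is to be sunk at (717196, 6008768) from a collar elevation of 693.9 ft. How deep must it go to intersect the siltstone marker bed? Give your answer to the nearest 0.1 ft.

Two edge vectors: BH-2→BH-3 = (955, 950, 1359), BH-2→BH-4 = (267, 445, 413).
Normal n = (BH-2→BH-3) × (BH-2→BH-4) = (-212405, -31562, 171325).
So ∂z/∂x = −n_x/n_z = 1.239778199 and ∂z/∂y = −n_y/n_z = 0.184222968.
Intercept c from BH-2: 313 − 889059.82 − 1106764.43 = −1995511.26.
At (717196, 6008768): z_contact = 889163.97 + 1106953.08 − 1995511.26 = 605.79 ft.
Depth below ground = 693.9 − 605.79 = 88.1 ft.

88.1 ft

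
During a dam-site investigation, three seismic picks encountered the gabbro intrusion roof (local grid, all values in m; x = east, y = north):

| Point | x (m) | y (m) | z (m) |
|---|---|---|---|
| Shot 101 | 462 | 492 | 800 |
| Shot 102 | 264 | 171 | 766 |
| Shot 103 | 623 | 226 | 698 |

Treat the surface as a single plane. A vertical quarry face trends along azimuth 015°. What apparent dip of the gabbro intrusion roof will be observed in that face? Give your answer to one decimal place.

Two edge vectors: Shot 101→Shot 102 = (-198, -321, -34), Shot 101→Shot 103 = (161, -266, -102).
Normal n = (Shot 101→Shot 102) × (Shot 101→Shot 103) = (23698, -25670, 104349).
So ∂z/∂x = −n_x/n_z = −0.22710 and ∂z/∂y = −n_y/n_z = 0.24600.
Unit vector along 015° is (sin 15°, cos 15°) = (0.2588, 0.9659).
Slope in that direction = a·(0.2588) + b·(0.9659) = 0.17884.
Apparent dip = arctan|0.17884| = 10.1° (true dip is 18.5°, so apparent ≤ true as expected).

10.1°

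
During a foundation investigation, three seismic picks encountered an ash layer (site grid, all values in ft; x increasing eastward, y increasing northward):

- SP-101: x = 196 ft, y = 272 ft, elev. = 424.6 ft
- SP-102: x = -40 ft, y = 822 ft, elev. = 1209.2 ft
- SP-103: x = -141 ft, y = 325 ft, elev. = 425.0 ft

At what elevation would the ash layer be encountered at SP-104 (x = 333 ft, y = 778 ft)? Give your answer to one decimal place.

1231.2 ft

Two edge vectors: SP-101→SP-102 = (-236, 550, 784.6), SP-101→SP-103 = (-337, 53, 0.4).
Normal n = (SP-101→SP-102) × (SP-101→SP-103) = (-41363.8, -264315.8, 172842).
So ∂z/∂x = −n_x/n_z = 0.23932 and ∂z/∂y = −n_y/n_z = 1.52923.
Intercept c from SP-101: 424.6 − 46.91 − 415.95 = −38.26.
At (333, 778): z = 79.7 + 1189.7 − 38.26 = 1231.2 ft.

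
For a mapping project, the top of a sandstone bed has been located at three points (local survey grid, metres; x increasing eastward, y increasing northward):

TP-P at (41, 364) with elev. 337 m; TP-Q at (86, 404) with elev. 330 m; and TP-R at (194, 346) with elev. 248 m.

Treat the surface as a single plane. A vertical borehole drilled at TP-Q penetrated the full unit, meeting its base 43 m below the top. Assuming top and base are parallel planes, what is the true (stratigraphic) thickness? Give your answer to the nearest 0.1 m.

35.6 m

Let the plane be z = a·x + b·y + c.
TP-Q−TP-P: 45a + 40b = −7;  TP-R−TP-P: 153a − 18b = −89.
Solving gives a = −0.53189, b = 0.42338.
|∇z| = √(a²+b²) = 0.67982, so dip δ = arctan(0.67982) = 34.21°.
True thickness = vertical thickness × cos δ = 43 × cos 34.21° = 35.6 m.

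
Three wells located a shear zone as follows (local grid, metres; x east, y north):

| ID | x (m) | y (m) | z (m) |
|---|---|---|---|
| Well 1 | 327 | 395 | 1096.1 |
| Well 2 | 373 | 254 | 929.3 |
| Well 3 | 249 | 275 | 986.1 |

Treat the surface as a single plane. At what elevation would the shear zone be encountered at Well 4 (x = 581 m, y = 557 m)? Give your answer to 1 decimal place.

Two edge vectors: Well 1→Well 2 = (46, -141, -166.8), Well 1→Well 3 = (-78, -120, -110).
Normal n = (Well 1→Well 2) × (Well 1→Well 3) = (-4506, 18070.4, -16518).
So ∂z/∂x = −n_x/n_z = −0.27279 and ∂z/∂y = −n_y/n_z = 1.09398.
Intercept c from Well 1: 1096.1 + 89.20 − 432.12 = 753.18.
At (581, 557): z = −158.5 + 609.3 + 753.18 = 1204.0 m.

1204.0 m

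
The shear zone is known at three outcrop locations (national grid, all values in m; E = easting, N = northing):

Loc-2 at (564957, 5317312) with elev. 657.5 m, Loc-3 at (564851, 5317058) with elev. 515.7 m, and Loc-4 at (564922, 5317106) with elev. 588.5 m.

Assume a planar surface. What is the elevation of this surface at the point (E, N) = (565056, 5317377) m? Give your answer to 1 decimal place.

Two edge vectors: Loc-2→Loc-3 = (-106, -254, -141.8), Loc-2→Loc-4 = (-35, -206, -69).
Normal n = (Loc-2→Loc-3) × (Loc-2→Loc-4) = (-11684.8, -2351, 12946).
So ∂z/∂E = −n_x/n_z = 0.902579947 and ∂z/∂N = −n_y/n_z = 0.181600494.
Intercept c from Loc-2: 657.5 − 509918.86 − 965626.49 = −1474887.85.
At (565056, 5317377): z = 510008.2 + 965638.3 − 1474887.85 = 758.7 m.

758.7 m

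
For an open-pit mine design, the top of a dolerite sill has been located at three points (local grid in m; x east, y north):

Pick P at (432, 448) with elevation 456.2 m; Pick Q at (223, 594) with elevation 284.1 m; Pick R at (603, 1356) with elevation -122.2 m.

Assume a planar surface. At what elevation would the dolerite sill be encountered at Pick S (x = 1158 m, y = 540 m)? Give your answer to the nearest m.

635 m

Two edge vectors: Pick P→Pick Q = (-209, 146, -172.1), Pick P→Pick R = (171, 908, -578.4).
Normal n = (Pick P→Pick Q) × (Pick P→Pick R) = (71820.4, -150314.7, -214738).
So ∂z/∂x = −n_x/n_z = 0.33446 and ∂z/∂y = −n_y/n_z = −0.69999.
Intercept c from Pick P: 456.2 − 144.48 + 313.60 = 625.31.
At (1158, 540): z = 387.3 − 378.0 + 625.31 = 634.6 m.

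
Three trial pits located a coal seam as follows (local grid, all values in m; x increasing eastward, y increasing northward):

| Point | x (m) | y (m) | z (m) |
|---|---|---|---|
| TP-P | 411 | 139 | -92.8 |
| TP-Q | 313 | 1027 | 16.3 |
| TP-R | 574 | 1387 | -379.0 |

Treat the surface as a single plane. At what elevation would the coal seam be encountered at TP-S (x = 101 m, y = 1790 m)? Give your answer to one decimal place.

Let the plane be z = a·x + b·y + c.
TP-Q−TP-P: −98a + 888b = 109.1;  TP-R−TP-P: 163a + 1248b = −286.2.
Solving gives a = −1.461544, b = −0.038436.
Then c = -92.8 − a·411 − b·139 = 513.24.
At (101, 1790): z = −147.6 − 68.8 + 513.24 = 296.8 m.

296.8 m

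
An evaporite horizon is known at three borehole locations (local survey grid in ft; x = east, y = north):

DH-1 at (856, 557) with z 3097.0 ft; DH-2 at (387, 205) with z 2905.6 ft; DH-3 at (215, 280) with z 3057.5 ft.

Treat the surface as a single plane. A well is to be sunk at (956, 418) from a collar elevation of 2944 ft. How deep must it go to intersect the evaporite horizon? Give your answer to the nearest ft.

39 ft

Two edge vectors: DH-1→DH-2 = (-469, -352, -191.4), DH-1→DH-3 = (-641, -277, -39.5).
Normal n = (DH-1→DH-2) × (DH-1→DH-3) = (-39113.8, 104161.9, -95719).
So ∂z/∂x = −n_x/n_z = −0.40863 and ∂z/∂y = −n_y/n_z = 1.08821.
Intercept c from DH-1: 3097 + 349.79 − 606.13 = 2840.66.
At (956, 418): z_contact = −390.7 + 454.9 + 2840.66 = 2904.9 ft.
Depth below ground = 2944 − 2904.9 = 39 ft.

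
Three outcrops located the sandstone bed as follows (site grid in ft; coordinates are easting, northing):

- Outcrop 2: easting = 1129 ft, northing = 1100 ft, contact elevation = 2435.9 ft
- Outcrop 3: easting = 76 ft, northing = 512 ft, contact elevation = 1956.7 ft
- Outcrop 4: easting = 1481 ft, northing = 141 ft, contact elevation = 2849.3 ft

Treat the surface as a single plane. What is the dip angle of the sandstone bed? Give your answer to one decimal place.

31.7°

Let the plane be z = a·easting + b·northing + c.
Outcrop 3−Outcrop 2: −1053a − 588b = −479.2;  Outcrop 4−Outcrop 2: 352a − 959b = 413.4.
Solving gives a = 0.57744, b = −0.21912.
Gradient magnitude |∇z| = √(a² + b²) = √(0.33344 + 0.04802) = 0.61762.
True dip = arctan(0.61762) = 31.7°, dipping toward WNW (azimuth ≈ 291°).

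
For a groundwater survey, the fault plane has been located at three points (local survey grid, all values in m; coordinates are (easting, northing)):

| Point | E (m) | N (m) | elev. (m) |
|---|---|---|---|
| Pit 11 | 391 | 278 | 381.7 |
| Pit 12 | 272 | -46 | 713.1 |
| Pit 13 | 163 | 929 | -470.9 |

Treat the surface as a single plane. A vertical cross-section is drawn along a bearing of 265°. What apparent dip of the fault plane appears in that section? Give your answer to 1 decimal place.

Two edge vectors: Pit 11→Pit 12 = (-119, -324, 331.4), Pit 11→Pit 13 = (-228, 651, -852.6).
Normal n = (Pit 11→Pit 12) × (Pit 11→Pit 13) = (60501, -177018.6, -151341).
So ∂z/∂E = −n_x/n_z = 0.39977 and ∂z/∂N = −n_y/n_z = −1.16967.
Unit vector along 265° is (sin 265°, cos 265°) = (-0.9962, -0.0872).
Slope in that direction = a·(-0.9962) + b·(-0.0872) = −0.29630.
Apparent dip = arctan|0.29630| = 16.5° (true dip is 51.0°, so apparent ≤ true as expected).

16.5°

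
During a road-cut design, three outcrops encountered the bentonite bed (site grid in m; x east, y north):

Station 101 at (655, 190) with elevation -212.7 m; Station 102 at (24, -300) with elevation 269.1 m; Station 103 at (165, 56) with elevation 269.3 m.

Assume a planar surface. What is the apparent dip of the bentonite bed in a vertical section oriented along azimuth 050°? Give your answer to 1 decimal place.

Let the plane be z = a·x + b·y + c.
Station 102−Station 101: −631a − 490b = 481.8;  Station 103−Station 101: −490a − 134b = 482.
Solving gives a = −1.10333, b = 0.43756.
Unit vector along 050° is (sin 50°, cos 50°) = (0.7660, 0.6428).
Slope in that direction = a·(0.7660) + b·(0.6428) = −0.56395.
Apparent dip = arctan|0.56395| = 29.4° (true dip is 49.9°, so apparent ≤ true as expected).

29.4°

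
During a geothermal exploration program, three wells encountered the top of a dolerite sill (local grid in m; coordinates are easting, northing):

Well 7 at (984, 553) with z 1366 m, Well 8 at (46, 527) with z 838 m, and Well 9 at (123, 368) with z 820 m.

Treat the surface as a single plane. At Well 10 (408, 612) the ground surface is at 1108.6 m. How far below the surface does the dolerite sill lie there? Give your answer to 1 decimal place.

Two edge vectors: Well 7→Well 8 = (-938, -26, -528), Well 7→Well 9 = (-861, -185, -546).
Normal n = (Well 7→Well 8) × (Well 7→Well 9) = (-83484, -57540, 151144).
So ∂z/∂easting = −n_x/n_z = 0.55235 and ∂z/∂northing = −n_y/n_z = 0.38070.
Intercept c from Well 7: 1366 − 543.51 − 210.53 = 611.96.
At (408, 612): z_contact = 225.36 + 232.99 + 611.96 = 1070.31 m.
Depth below ground = 1108.6 − 1070.31 = 38.3 m.

38.3 m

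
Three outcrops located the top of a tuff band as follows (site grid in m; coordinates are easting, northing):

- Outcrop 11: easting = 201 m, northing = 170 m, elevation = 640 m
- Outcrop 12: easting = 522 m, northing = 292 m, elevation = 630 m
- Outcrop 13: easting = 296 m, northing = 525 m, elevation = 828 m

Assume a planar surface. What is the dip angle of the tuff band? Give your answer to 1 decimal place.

Two edge vectors: Outcrop 11→Outcrop 12 = (321, 122, -10), Outcrop 11→Outcrop 13 = (95, 355, 188).
Normal n = (Outcrop 11→Outcrop 12) × (Outcrop 11→Outcrop 13) = (26486, -61298, 102365).
So ∂z/∂easting = −n_x/n_z = −0.25874 and ∂z/∂northing = −n_y/n_z = 0.59882.
Gradient magnitude |∇z| = √(a² + b²) = √(0.06695 + 0.35858) = 0.65233.
True dip = arctan(0.65233) = 33.1°, dipping toward SSE (azimuth ≈ 157°).

33.1°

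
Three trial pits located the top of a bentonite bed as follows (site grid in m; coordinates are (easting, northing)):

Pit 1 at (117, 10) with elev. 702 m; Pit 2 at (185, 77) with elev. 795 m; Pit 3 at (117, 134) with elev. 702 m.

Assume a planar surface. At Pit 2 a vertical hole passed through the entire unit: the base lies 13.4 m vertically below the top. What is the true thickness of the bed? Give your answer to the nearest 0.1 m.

Two edge vectors: Pit 1→Pit 2 = (68, 67, 93), Pit 1→Pit 3 = (0, 124, 0).
Normal n = (Pit 1→Pit 2) × (Pit 1→Pit 3) = (-11532, 0, 8432).
So ∂z/∂E = −n_x/n_z = 1.36765 and ∂z/∂N = −n_y/n_z = 0.00000.
|∇z| = √(a²+b²) = 1.36765, so dip δ = arctan(1.36765) = 53.83°.
True thickness = vertical thickness × cos δ = 13.4 × cos 53.83° = 7.9 m.

7.9 m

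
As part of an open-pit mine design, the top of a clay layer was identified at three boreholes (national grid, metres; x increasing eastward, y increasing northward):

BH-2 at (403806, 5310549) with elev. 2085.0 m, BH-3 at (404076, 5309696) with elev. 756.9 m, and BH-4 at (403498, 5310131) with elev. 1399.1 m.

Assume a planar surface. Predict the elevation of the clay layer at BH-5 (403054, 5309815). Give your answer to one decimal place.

863.7 m

Let the plane be z = a·x + b·y + c.
BH-3−BH-2: 270a − 853b = −1328.1;  BH-4−BH-2: −308a − 418b = −685.9.
Solving gives a = 0.079680977, b = 1.582196792.
Then c = 2085 − a·403806 − b·5310549 = −8432424.25.
At (403054, 5309815): z = 32115.7 + 8401172.3 − 8432424.25 = 863.7 m.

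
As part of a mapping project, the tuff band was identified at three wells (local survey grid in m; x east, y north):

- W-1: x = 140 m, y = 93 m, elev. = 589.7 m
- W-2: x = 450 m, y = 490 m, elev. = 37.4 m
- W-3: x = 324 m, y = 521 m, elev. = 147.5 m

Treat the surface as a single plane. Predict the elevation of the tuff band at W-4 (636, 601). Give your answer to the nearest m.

Two edge vectors: W-1→W-2 = (310, 397, -552.3), W-1→W-3 = (184, 428, -442.2).
Normal n = (W-1→W-2) × (W-1→W-3) = (60831, 35458.8, 59632).
So ∂z/∂x = −n_x/n_z = −1.02011 and ∂z/∂y = −n_y/n_z = −0.59463.
Intercept c from W-1: 589.7 + 142.81 + 55.30 = 787.82.
At (636, 601): z = −648.8 − 357.4 + 787.82 = -218.3 m.

-218 m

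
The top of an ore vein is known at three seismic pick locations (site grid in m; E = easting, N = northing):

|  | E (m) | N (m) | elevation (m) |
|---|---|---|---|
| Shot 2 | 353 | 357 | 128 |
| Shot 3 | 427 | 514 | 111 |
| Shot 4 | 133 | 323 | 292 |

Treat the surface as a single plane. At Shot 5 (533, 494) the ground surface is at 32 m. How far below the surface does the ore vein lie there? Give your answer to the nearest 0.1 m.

9.6 m

Two edge vectors: Shot 2→Shot 3 = (74, 157, -17), Shot 2→Shot 4 = (-220, -34, 164).
Normal n = (Shot 2→Shot 3) × (Shot 2→Shot 4) = (25170, -8396, 32024).
So ∂z/∂E = −n_x/n_z = −0.78597 and ∂z/∂N = −n_y/n_z = 0.26218.
Intercept c from Shot 2: 128 + 277.45 − 93.60 = 311.85.
At (533, 494): z_contact = −418.92 + 129.52 + 311.85 = 22.44 m.
Depth below ground = 32 − 22.44 = 9.6 m.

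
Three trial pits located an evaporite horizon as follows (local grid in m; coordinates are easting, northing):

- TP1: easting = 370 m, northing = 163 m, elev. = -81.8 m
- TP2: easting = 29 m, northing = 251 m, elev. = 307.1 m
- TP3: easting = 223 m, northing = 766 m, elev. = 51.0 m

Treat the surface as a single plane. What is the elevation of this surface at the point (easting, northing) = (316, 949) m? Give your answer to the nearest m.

-68 m

Let the plane be z = a·easting + b·northing + c.
TP2−TP1: −341a + 88b = 388.9;  TP3−TP1: −147a + 603b = 132.8.
Solving gives a = −1.15638, b = −0.06167.
Then c = -81.8 − a·370 − b·163 = 356.11.
At (316, 949): z = −365.4 − 58.5 + 356.11 = -67.8 m.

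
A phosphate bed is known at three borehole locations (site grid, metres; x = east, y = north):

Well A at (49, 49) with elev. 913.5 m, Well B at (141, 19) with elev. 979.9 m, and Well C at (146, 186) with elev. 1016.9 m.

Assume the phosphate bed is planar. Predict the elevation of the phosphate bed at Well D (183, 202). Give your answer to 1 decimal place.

Two edge vectors: Well A→Well B = (92, -30, 66.4), Well A→Well C = (97, 137, 103.4).
Normal n = (Well A→Well B) × (Well A→Well C) = (-12198.8, -3072, 15514).
So ∂z/∂x = −n_x/n_z = 0.78631 and ∂z/∂y = −n_y/n_z = 0.19801.
Intercept c from Well A: 913.5 − 38.53 − 9.70 = 865.27.
At (183, 202): z = 143.9 + 40.0 + 865.27 = 1049.2 m.

1049.2 m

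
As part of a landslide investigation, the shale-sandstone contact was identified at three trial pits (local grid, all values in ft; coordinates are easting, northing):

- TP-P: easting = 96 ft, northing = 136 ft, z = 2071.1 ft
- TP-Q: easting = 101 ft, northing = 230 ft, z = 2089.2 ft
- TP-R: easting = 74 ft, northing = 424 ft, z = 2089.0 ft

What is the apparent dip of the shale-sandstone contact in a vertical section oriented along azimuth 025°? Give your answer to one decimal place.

28.9°

Two edge vectors: TP-P→TP-Q = (5, 94, 18.1), TP-P→TP-R = (-22, 288, 17.9).
Normal n = (TP-P→TP-Q) × (TP-P→TP-R) = (-3530.2, -487.7, 3508).
So ∂z/∂easting = −n_x/n_z = 1.00633 and ∂z/∂northing = −n_y/n_z = 0.13903.
Unit vector along 025° is (sin 25°, cos 25°) = (0.4226, 0.9063).
Slope in that direction = a·(0.4226) + b·(0.9063) = 0.55129.
Apparent dip = arctan|0.55129| = 28.9° (true dip is 45.5°, so apparent ≤ true as expected).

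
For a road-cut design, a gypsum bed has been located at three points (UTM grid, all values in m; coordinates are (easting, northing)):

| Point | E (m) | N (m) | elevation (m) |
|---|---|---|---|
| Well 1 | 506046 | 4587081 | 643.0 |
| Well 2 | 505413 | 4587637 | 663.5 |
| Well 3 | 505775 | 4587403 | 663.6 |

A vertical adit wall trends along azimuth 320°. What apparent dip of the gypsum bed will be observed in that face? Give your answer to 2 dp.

Two edge vectors: Well 1→Well 2 = (-633, 556, 20.5), Well 1→Well 3 = (-271, 322, 20.6).
Normal n = (Well 1→Well 2) × (Well 1→Well 3) = (4852.6, 7484.3, -53150).
So ∂z/∂E = −n_x/n_z = 0.09130 and ∂z/∂N = −n_y/n_z = 0.14081.
Unit vector along 320° is (sin 320°, cos 320°) = (-0.6428, 0.7660).
Slope in that direction = a·(-0.6428) + b·(0.7660) = 0.04918.
Apparent dip = arctan|0.04918| = 2.82° (true dip is 9.5°, so apparent ≤ true as expected).

2.82°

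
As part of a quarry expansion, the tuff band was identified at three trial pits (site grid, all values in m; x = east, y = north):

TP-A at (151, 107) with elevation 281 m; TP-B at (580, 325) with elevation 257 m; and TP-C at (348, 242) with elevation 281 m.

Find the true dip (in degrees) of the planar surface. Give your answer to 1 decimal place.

Let the plane be z = a·x + b·y + c.
TP-B−TP-A: 429a + 218b = −24;  TP-C−TP-A: 197a + 135b = 0.
Solving gives a = −0.21645, b = 0.31585.
Gradient magnitude |∇z| = √(a² + b²) = √(0.04685 + 0.09976) = 0.38290.
True dip = arctan(0.38290) = 21.0°, dipping toward SE (azimuth ≈ 146°).

21.0°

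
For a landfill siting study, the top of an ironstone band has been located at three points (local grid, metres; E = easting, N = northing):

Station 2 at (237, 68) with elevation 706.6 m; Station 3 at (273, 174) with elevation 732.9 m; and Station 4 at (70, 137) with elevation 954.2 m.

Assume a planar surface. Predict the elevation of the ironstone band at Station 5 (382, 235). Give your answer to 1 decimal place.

Let the plane be z = a·E + b·N + c.
Station 3−Station 2: 36a + 106b = 26.3;  Station 4−Station 2: −167a + 69b = 247.6.
Solving gives a = −1.21029, b = 0.65915.
Then c = 706.6 − a·237 − b·68 = 948.62.
At (382, 235): z = −462.3 + 154.9 + 948.62 = 641.2 m.

641.2 m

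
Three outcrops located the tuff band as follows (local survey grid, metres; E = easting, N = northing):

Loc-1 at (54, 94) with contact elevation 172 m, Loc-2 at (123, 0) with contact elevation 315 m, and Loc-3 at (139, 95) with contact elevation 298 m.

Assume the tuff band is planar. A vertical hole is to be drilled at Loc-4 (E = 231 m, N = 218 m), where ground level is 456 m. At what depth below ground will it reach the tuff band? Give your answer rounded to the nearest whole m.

Two edge vectors: Loc-1→Loc-2 = (69, -94, 143), Loc-1→Loc-3 = (85, 1, 126).
Normal n = (Loc-1→Loc-2) × (Loc-1→Loc-3) = (-11987, 3461, 8059).
So ∂z/∂E = −n_x/n_z = 1.48741 and ∂z/∂N = −n_y/n_z = −0.42946.
Intercept c from Loc-1: 172 − 80.32 + 40.37 = 132.05.
At (231, 218): z_contact = 343.6 − 93.6 + 132.05 = 382.0 m.
Depth below ground = 456 − 382.0 = 74 m.

74 m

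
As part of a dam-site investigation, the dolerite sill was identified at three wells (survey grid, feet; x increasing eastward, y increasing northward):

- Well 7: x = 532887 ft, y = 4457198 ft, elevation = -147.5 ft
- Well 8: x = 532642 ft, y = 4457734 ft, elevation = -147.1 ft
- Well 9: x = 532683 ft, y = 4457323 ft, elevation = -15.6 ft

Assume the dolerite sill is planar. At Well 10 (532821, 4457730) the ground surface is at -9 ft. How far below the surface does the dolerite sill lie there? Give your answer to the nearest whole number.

Two edge vectors: Well 7→Well 8 = (-245, 536, 0.4), Well 7→Well 9 = (-204, 125, 131.9).
Normal n = (Well 7→Well 8) × (Well 7→Well 9) = (70648.4, 32233.9, 78719).
So ∂z/∂x = −n_x/n_z = −0.89747583 and ∂z/∂y = −n_y/n_z = −0.40948056.
Intercept c from Well 7: -147.5 + 478253.20 + 1825135.92 = 2303241.63.
At (532821, 4457730): z_contact = −478194.0 − 1825353.8 + 2303241.63 = -306.1 ft.
Depth below ground = -9 − (-306.1) = 297 ft.

297 ft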